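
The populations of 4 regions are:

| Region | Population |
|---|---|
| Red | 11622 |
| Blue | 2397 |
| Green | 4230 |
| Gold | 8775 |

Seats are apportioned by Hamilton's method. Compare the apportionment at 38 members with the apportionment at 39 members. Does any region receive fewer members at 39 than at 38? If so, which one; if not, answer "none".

At 38 seats: Red 16, Blue 4, Green 6, Gold 12.
At 39 seats: Red 17, Blue 3, Green 6, Gold 13.
Blue drops from 4 to 3.

Blue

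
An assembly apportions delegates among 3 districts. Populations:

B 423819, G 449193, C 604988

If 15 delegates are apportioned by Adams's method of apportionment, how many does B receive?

4

Standard divisor 1478000/15 ≈ 98533.333; standard quotas: B 4.301, G 4.559, C 6.140.
Rounding up gives 5, 5, 7 = 17 seats, so the divisor must be adjusted.
With modified divisor 109100: modified quotas B 3.885, G 4.117, C 5.545.
Rounding up: B 4, G 5, C 6 (total 15).
B receives 4.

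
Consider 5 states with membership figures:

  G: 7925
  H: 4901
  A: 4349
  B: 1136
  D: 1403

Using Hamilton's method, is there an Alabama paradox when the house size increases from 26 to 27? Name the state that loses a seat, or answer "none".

At 26 seats: G 10, H 6, A 6, B 2, D 2.
At 27 seats: G 11, H 7, A 6, B 1, D 2.
B drops from 2 to 1.

B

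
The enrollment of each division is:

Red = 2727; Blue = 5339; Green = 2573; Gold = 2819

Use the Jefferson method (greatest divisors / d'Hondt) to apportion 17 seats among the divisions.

Red 3, Blue 7, Green 3, Gold 4

Standard divisor 13458/17 ≈ 791.647; standard quotas: Red 3.445, Blue 6.744, Green 3.250, Gold 3.561.
Rounding down gives 3, 6, 3, 3 = 15 seats, so the divisor must be adjusted.
With modified divisor 700: modified quotas Red 3.896, Blue 7.627, Green 3.676, Gold 4.027.
Rounding down: Red 3, Blue 7, Green 3, Gold 4 (total 17).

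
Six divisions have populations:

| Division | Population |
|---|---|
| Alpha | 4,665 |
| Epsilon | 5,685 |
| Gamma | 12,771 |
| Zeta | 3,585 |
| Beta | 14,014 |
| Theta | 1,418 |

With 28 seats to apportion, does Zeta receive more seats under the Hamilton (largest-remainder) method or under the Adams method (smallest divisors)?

Hamilton: Alpha 3, Epsilon 4, Gamma 9, Zeta 2, Beta 9, Theta 1.
Adams: Alpha 3, Epsilon 4, Gamma 8, Zeta 3, Beta 9, Theta 1.
Zeta gets 2 under Hamilton and 3 under Adams.

Adams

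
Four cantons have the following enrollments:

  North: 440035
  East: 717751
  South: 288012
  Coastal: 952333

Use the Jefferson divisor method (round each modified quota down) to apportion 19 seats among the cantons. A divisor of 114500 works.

North: 3; East: 6; South: 2; Coastal: 8

With modified divisor 114500: modified quotas North 3.843, East 6.269, South 2.515, Coastal 8.317.
Rounding down: North 3, East 6, South 2, Coastal 8 (total 19).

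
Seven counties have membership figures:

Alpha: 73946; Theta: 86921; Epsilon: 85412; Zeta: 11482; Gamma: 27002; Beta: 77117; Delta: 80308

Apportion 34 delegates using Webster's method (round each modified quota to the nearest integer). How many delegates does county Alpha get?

Standard divisor 442188/34 ≈ 13005.529; standard quotas: Alpha 5.686, Theta 6.683, Epsilon 6.567, Zeta 0.883, Gamma 2.076, Beta 5.930, Delta 6.175.
Rounding to the nearest integer gives 6, 7, 7, 1, 2, 6, 6 = 35 seats, so the divisor must be adjusted.
With modified divisor 13300: modified quotas Alpha 5.560, Theta 6.535, Epsilon 6.422, Zeta 0.863, Gamma 2.030, Beta 5.798, Delta 6.038.
Rounding to the nearest integer: Alpha 6, Theta 7, Epsilon 6, Zeta 1, Gamma 2, Beta 6, Delta 6 (total 34).
Alpha receives 6.

6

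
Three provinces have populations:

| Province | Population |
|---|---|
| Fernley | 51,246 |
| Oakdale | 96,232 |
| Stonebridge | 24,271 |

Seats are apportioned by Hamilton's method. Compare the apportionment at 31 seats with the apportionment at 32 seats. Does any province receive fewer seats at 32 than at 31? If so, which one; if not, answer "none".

Stonebridge

At 31 seats: Fernley 9, Oakdale 17, Stonebridge 5.
At 32 seats: Fernley 10, Oakdale 18, Stonebridge 4.
Stonebridge drops from 5 to 4.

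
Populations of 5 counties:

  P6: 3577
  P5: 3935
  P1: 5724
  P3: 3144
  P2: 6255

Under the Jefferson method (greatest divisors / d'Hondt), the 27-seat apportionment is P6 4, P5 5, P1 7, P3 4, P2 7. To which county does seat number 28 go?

Priority for the next seat is population ÷ (current seats + 1).
Priorities: P6 715.400, P5 655.833, P1 715.500, P3 628.800, P2 781.875.
Highest priority: P2.

P2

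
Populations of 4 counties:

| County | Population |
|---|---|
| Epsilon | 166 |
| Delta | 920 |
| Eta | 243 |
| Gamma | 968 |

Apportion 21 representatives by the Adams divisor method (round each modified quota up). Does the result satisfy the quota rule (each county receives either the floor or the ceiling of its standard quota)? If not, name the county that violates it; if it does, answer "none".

none

Standard quotas: Epsilon 1.518, Delta 8.411, Eta 2.222, Gamma 8.850.
Adams allocation: Epsilon 2, Delta 8, Eta 3, Gamma 8.
Every allocation lies between the lower and upper quota.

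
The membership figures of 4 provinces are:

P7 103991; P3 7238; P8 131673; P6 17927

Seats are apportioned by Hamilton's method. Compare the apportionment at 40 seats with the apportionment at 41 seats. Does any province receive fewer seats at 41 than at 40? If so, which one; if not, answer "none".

none

At 40 seats: P7 16, P3 1, P8 20, P6 3.
At 41 seats: P7 16, P3 1, P8 21, P6 3.
No province's allocation decreased.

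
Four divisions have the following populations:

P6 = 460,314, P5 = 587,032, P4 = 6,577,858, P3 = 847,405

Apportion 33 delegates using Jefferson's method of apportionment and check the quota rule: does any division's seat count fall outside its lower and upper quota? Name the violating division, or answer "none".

Standard quotas: P6 1.793, P5 2.286, P4 25.620, P3 3.301.
Jefferson allocation: P6 1, P5 2, P4 27, P3 3.
P4 has quota 25.620 (lower 25, upper 26) but receives 27 — outside the quota interval.

P4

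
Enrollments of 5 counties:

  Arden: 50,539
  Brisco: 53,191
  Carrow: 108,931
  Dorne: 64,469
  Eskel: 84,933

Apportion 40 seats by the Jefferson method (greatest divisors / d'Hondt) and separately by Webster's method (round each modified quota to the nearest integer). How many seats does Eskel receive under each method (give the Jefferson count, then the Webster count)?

10 and 9

Jefferson: Arden 5, Brisco 6, Carrow 12, Dorne 7, Eskel 10.
Webster: Arden 6, Brisco 6, Carrow 12, Dorne 7, Eskel 9.
Eskel gets 10 under Jefferson and 9 under Webster.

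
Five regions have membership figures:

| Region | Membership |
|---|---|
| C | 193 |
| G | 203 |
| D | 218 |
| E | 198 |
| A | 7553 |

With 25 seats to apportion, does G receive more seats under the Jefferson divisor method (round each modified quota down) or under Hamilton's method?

Jefferson: C 0, G 0, D 0, E 0, A 25.
Hamilton: C 0, G 1, D 1, E 1, A 22.
G gets 0 under Jefferson and 1 under Hamilton.

Hamilton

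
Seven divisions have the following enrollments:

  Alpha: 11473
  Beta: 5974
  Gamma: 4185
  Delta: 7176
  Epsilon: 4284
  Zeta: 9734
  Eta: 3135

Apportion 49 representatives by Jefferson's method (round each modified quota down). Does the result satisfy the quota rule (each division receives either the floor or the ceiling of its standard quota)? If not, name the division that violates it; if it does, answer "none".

none

Standard quotas: Alpha 12.232, Beta 6.369, Gamma 4.462, Delta 7.650, Epsilon 4.567, Zeta 10.378, Eta 3.342.
Jefferson allocation: Alpha 13, Beta 6, Gamma 4, Delta 8, Epsilon 4, Zeta 11, Eta 3.
Every allocation lies between the lower and upper quota.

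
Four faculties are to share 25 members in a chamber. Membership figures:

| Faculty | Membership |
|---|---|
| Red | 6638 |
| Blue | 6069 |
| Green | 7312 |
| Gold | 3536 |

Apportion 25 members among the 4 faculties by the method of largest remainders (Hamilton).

Red 7, Blue 6, Green 8, Gold 4

The standard divisor is 23555/25 ≈ 942.2.
Standard quotas: Red 7.0452, Blue 6.4413, Green 7.7606, Gold 3.7529.
Lower quotas: Red 7, Blue 6, Green 7, Gold 3 (sum 23, leaving 2 seats).
Remainders in descending order: Green 0.7606, Gold 0.7529, Blue 0.4413, Red 0.0452.
The surplus seats go to Green, Gold.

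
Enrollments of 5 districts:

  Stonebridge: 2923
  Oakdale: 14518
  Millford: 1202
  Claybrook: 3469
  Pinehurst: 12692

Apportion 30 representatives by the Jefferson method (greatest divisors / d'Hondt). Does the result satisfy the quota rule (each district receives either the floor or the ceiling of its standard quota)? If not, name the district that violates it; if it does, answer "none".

Standard quotas: Stonebridge 2.520, Oakdale 12.514, Millford 1.036, Claybrook 2.990, Pinehurst 10.940.
Jefferson allocation: Stonebridge 2, Oakdale 13, Millford 1, Claybrook 3, Pinehurst 11.
Every allocation lies between the lower and upper quota.

none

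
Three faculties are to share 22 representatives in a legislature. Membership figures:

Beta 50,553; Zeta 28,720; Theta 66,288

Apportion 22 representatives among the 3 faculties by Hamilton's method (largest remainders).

Total 145561; standard divisor 145561/22 ≈ 6616.409.
Standard quotas: Beta 7.6405, Zeta 4.3407, Theta 10.0187.
Lower quotas: Beta 7, Zeta 4, Theta 10 (sum 21, leaving 1 seat).
Remainders in descending order: Beta 0.6405, Zeta 0.3407, Theta 0.0187.
The surplus seat goes to Beta.

Beta=8, Zeta=4, Theta=10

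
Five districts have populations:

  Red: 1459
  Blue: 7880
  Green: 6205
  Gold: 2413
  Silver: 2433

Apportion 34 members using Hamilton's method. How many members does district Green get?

Total 20390; standard divisor 20390/34 ≈ 599.706.
Standard quotas: Red 2.4329, Blue 13.1398, Green 10.3467, Gold 4.0236, Silver 4.0570.
Lower quotas: Red 2, Blue 13, Green 10, Gold 4, Silver 4 (sum 33, leaving 1 seat).
Remainders in descending order: Red 0.4329, Green 0.3467, Blue 0.1398, Silver 0.0570, Gold 0.0236.
Largest remainder: Red receives the extra seat.
Green receives 10.

10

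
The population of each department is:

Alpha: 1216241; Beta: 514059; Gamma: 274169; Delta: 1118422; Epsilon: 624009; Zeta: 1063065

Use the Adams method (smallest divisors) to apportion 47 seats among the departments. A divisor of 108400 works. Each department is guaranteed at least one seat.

With modified divisor 108400: modified quotas Alpha 11.220, Beta 4.742, Gamma 2.529, Delta 10.318, Epsilon 5.757, Zeta 9.807.
Rounding up: Alpha 12, Beta 5, Gamma 3, Delta 11, Epsilon 6, Zeta 10 (total 47).

Alpha 12, Beta 5, Gamma 3, Delta 11, Epsilon 6, Zeta 10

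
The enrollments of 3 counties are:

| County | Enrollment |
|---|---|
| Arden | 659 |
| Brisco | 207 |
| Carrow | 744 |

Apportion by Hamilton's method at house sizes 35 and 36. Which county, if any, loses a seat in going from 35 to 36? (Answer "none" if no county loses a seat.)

At 35 seats: Arden 14, Brisco 5, Carrow 16.
At 36 seats: Arden 15, Brisco 4, Carrow 17.
Brisco drops from 5 to 4.

Brisco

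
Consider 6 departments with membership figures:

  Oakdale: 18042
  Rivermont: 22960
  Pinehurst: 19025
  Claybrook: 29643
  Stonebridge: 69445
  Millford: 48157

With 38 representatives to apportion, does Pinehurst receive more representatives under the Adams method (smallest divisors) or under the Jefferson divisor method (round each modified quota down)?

Adams

Adams: Oakdale 4, Rivermont 4, Pinehurst 4, Claybrook 5, Stonebridge 12, Millford 9.
Jefferson: Oakdale 3, Rivermont 4, Pinehurst 3, Claybrook 5, Stonebridge 14, Millford 9.
Pinehurst gets 4 under Adams and 3 under Jefferson.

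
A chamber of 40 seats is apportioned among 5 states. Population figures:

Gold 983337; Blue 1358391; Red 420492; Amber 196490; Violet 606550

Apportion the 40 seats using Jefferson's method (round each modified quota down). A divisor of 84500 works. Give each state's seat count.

Gold 11, Blue 16, Red 4, Amber 2, Violet 7

With modified divisor 84500: modified quotas Gold 11.637, Blue 16.076, Red 4.976, Amber 2.325, Violet 7.178.
Rounding down: Gold 11, Blue 16, Red 4, Amber 2, Violet 7 (total 40).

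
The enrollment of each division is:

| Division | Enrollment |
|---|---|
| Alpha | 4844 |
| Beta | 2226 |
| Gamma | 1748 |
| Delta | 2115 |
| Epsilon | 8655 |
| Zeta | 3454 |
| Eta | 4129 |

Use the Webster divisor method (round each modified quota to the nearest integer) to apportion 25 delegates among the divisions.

Alpha 4; Beta 2; Gamma 2; Delta 2; Epsilon 8; Zeta 3; Eta 4

Standard divisor 27171/25 ≈ 1086.84; standard quotas: Alpha 4.457, Beta 2.048, Gamma 1.608, Delta 1.946, Epsilon 7.963, Zeta 3.178, Eta 3.799.
Rounding to the nearest integer gives Alpha 4, Beta 2, Gamma 2, Delta 2, Epsilon 8, Zeta 3, Eta 4 — total 25, matching the house size, so no adjustment is needed.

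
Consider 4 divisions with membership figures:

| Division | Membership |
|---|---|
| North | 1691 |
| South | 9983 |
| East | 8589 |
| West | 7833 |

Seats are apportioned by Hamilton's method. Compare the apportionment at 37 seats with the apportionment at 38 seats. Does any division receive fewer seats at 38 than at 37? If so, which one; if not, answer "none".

none

At 37 seats: North 2, South 13, East 11, West 11.
At 38 seats: North 2, South 13, East 12, West 11.
No division's allocation decreased.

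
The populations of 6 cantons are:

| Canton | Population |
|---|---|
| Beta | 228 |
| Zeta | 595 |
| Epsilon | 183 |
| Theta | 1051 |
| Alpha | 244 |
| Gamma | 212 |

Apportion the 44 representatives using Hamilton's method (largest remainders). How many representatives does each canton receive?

Beta=4, Zeta=11, Epsilon=3, Theta=18, Alpha=4, Gamma=4

Total 2513; standard divisor 2513/44 ≈ 57.114.
Standard quotas: Beta 3.992, Zeta 10.418, Epsilon 3.204, Theta 18.402, Alpha 4.272, Gamma 3.712.
Lower quotas: Beta 3, Zeta 10, Epsilon 3, Theta 18, Alpha 4, Gamma 3 (sum 41, leaving 3 seats).
Remainders in descending order: Beta 0.992, Gamma 0.712, Zeta 0.418, Theta 0.402, Alpha 0.272, Epsilon 0.204.
The surplus seats go to Beta, Gamma, Zeta.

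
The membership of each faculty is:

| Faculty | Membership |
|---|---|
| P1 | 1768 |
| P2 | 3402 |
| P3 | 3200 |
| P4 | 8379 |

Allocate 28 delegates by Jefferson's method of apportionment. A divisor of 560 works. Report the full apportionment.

P1 3, P2 6, P3 5, P4 14

With modified divisor 560: modified quotas P1 3.157, P2 6.075, P3 5.714, P4 14.963.
Rounding down: P1 3, P2 6, P3 5, P4 14 (total 28).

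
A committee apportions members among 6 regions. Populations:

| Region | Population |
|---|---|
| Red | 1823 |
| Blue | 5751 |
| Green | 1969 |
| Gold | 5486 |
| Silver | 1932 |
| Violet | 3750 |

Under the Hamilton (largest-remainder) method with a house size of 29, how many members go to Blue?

Standard divisor: 20711 ÷ 29 ≈ 714.172.
Standard quotas: Red 2.5526, Blue 8.0527, Green 2.7570, Gold 7.6816, Silver 2.7052, Violet 5.2508.
Lower quotas: Red 2, Blue 8, Green 2, Gold 7, Silver 2, Violet 5 (sum 26, leaving 3 seats).
Remainders in descending order: Green 0.7570, Silver 0.7052, Gold 0.6816, Red 0.5526, Violet 0.2508, Blue 0.0527.
The surplus seats go to Green, Silver, Gold.
Blue receives 8.

8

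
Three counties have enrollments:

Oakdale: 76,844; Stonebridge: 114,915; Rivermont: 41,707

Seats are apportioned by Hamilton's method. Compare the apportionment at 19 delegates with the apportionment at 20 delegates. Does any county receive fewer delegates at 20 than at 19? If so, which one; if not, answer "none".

Rivermont

At 19 seats: Oakdale 6, Stonebridge 9, Rivermont 4.
At 20 seats: Oakdale 7, Stonebridge 10, Rivermont 3.
Rivermont drops from 4 to 3.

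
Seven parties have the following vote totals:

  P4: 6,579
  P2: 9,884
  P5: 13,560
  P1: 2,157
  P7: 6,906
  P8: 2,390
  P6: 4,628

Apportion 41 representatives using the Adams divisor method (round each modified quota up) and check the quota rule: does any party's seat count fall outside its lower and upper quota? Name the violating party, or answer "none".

Standard quotas: P4 5.851, P2 8.790, P5 12.059, P1 1.918, P7 6.141, P8 2.125, P6 4.116.
Adams allocation: P4 6, P2 9, P5 12, P1 2, P7 6, P8 2, P6 4.
Every allocation lies between the lower and upper quota.

none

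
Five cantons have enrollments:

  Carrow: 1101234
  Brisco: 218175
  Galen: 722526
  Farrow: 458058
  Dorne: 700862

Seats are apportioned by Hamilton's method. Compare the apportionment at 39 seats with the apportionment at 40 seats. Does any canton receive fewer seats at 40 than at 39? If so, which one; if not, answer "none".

Farrow

At 39 seats: Carrow 13, Brisco 3, Galen 9, Farrow 6, Dorne 8.
At 40 seats: Carrow 14, Brisco 3, Galen 9, Farrow 5, Dorne 9.
Farrow drops from 6 to 5.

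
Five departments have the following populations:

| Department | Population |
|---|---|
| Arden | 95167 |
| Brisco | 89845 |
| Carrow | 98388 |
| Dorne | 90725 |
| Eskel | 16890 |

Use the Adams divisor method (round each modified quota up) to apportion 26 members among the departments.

Arden 6, Brisco 6, Carrow 6, Dorne 6, Eskel 2

Standard divisor 391015/26 ≈ 15039.038; standard quotas: Arden 6.328, Brisco 5.974, Carrow 6.542, Dorne 6.033, Eskel 1.123.
Rounding up gives 7, 6, 7, 7, 2 = 29 seats, so the divisor must be adjusted.
With modified divisor 16545.6: modified quotas Arden 5.752, Brisco 5.430, Carrow 5.946, Dorne 5.483, Eskel 1.021.
Rounding up: Arden 6, Brisco 6, Carrow 6, Dorne 6, Eskel 2 (total 26).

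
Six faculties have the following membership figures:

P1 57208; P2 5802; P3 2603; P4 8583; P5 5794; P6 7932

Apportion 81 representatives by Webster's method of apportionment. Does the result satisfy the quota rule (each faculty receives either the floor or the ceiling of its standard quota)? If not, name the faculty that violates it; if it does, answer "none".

Standard quotas: P1 52.704, P2 5.345, P3 2.398, P4 7.907, P5 5.338, P6 7.308.
Webster allocation: P1 54, P2 5, P3 2, P4 8, P5 5, P6 7.
P1 has quota 52.704 (lower 52, upper 53) but receives 54 — outside the quota interval.

P1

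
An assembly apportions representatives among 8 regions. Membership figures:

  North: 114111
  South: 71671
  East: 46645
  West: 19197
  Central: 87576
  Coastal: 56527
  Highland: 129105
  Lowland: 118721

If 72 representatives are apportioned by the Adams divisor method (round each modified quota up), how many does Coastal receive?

Standard divisor 643553/72 ≈ 8938.236; standard quotas: North 12.767, South 8.018, East 5.219, West 2.148, Central 9.798, Coastal 6.324, Highland 14.444, Lowland 13.282.
Rounding up gives 13, 9, 6, 3, 10, 7, 15, 14 = 77 seats, so the divisor must be adjusted.
With modified divisor 9470: modified quotas North 12.050, South 7.568, East 4.926, West 2.027, Central 9.248, Coastal 5.969, Highland 13.633, Lowland 12.537.
Rounding up: North 13, South 8, East 5, West 3, Central 10, Coastal 6, Highland 14, Lowland 13 (total 72).
Coastal receives 6.

6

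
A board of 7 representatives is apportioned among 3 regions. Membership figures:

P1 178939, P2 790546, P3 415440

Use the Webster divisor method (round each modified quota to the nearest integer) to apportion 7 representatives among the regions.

Standard divisor 1384925/7 ≈ 197846.429; standard quotas: P1 0.904, P2 3.996, P3 2.100.
Rounding to the nearest integer gives P1 1, P2 4, P3 2 — total 7, matching the house size, so no adjustment is needed.

P1 1; P2 4; P3 2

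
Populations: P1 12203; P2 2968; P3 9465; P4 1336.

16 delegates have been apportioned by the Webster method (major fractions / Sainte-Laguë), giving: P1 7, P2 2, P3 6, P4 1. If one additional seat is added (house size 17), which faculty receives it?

Priority for the next seat is population ÷ (current seats + 0.5).
Priorities: P1 1627.067, P2 1187.200, P3 1456.154, P4 890.667.
Highest priority: P1.

P1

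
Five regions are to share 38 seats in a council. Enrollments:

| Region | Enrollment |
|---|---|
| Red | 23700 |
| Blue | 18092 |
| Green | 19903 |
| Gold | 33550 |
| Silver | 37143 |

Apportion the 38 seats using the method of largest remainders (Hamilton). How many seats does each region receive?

Standard divisor: 132388 ÷ 38 ≈ 3483.895.
Standard quotas: Red 6.8027, Blue 5.1930, Green 5.7129, Gold 9.6300, Silver 10.6613.
Lower quotas: Red 6, Blue 5, Green 5, Gold 9, Silver 10 (sum 35, leaving 3 seats).
Remainders in descending order: Red 0.8027, Green 0.7129, Silver 0.6613, Gold 0.6300, Blue 0.1930.
The surplus seats go to Red, Green, Silver.

Red 7; Blue 5; Green 6; Gold 9; Silver 11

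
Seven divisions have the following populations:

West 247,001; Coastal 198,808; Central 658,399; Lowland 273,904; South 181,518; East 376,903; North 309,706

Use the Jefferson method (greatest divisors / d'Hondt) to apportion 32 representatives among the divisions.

West 3; Coastal 3; Central 10; Lowland 4; South 2; East 6; North 4

Standard divisor 2246239/32 ≈ 70194.969; standard quotas: West 3.519, Coastal 2.832, Central 9.380, Lowland 3.902, South 2.586, East 5.369, North 4.412.
Rounding down gives 3, 2, 9, 3, 2, 5, 4 = 28 seats, so the divisor must be adjusted.
With modified divisor 62400: modified quotas West 3.958, Coastal 3.186, Central 10.551, Lowland 4.389, South 2.909, East 6.040, North 4.963.
Rounding down: West 3, Coastal 3, Central 10, Lowland 4, South 2, East 6, North 4 (total 32).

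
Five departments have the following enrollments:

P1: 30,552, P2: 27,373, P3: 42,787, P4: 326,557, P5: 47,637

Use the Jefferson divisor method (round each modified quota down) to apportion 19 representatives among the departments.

P1: 1, P2: 1, P3: 1, P4: 14, P5: 2

Standard divisor 474906/19 ≈ 24995.053; standard quotas: P1 1.222, P2 1.095, P3 1.712, P4 13.065, P5 1.906.
Rounding down gives 1, 1, 1, 13, 1 = 17 seats, so the divisor must be adjusted.
With modified divisor 22500: modified quotas P1 1.358, P2 1.217, P3 1.902, P4 14.514, P5 2.117.
Rounding down: P1 1, P2 1, P3 1, P4 14, P5 2 (total 19).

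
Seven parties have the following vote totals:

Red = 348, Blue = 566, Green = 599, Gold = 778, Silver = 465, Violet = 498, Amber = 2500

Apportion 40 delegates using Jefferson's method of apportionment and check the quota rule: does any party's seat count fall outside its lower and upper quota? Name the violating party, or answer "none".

Amber

Standard quotas: Red 2.419, Blue 3.935, Green 4.164, Gold 5.408, Silver 3.233, Violet 3.462, Amber 17.379.
Jefferson allocation: Red 2, Blue 4, Green 4, Gold 5, Silver 3, Violet 3, Amber 19.
Amber has quota 17.379 (lower 17, upper 18) but receives 19 — outside the quota interval.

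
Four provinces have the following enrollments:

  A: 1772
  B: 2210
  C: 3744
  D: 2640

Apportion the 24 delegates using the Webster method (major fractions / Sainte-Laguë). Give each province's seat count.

Standard divisor 10366/24 ≈ 431.917; standard quotas: A 4.103, B 5.117, C 8.668, D 6.112.
Rounding to the nearest integer gives A 4, B 5, C 9, D 6 — total 24, matching the house size, so no adjustment is needed.

A 4, B 5, C 9, D 6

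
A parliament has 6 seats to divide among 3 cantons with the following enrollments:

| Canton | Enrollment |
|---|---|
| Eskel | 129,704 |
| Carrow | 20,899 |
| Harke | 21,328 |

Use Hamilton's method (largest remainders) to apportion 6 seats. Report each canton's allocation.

The standard divisor is 171931/6 ≈ 28655.167.
Standard quotas: Eskel 4.5264, Carrow 0.7293, Harke 0.7443.
Lower quotas: Eskel 4, Carrow 0, Harke 0 (sum 4, leaving 2 seats).
Remainders in descending order: Harke 0.7443, Carrow 0.7293, Eskel 0.5264.
Largest remainders: Harke, Carrow receive the extra seats.

Eskel=4, Carrow=1, Harke=1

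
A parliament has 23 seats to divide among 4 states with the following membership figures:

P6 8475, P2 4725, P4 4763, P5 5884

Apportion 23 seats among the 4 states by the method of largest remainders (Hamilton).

P6=8, P2=4, P4=5, P5=6

Total 23847; standard divisor 23847/23 ≈ 1036.826.
Standard quotas: P6 8.1740, P2 4.5572, P4 4.5938, P5 5.6750.
Lower quotas: P6 8, P2 4, P4 4, P5 5 (sum 21, leaving 2 seats).
Remainders in descending order: P5 0.6750, P4 0.5938, P2 0.5572, P6 0.1740.
Largest remainders: P5, P4 receive the extra seats.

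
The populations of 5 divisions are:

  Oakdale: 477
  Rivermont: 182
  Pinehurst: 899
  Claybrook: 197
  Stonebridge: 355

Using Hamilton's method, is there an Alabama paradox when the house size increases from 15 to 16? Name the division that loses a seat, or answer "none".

At 15 seats: Oakdale 3, Rivermont 1, Pinehurst 6, Claybrook 2, Stonebridge 3.
At 16 seats: Oakdale 4, Rivermont 1, Pinehurst 7, Claybrook 1, Stonebridge 3.
Claybrook drops from 2 to 1.

Claybrook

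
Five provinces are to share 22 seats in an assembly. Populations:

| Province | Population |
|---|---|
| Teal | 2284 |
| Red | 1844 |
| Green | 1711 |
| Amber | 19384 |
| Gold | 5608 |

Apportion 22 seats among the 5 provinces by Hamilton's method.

The standard divisor is 30831/22 ≈ 1401.409.
Standard quotas: Teal 1.6298, Red 1.3158, Green 1.2209, Amber 13.8318, Gold 4.0017.
Lower quotas: Teal 1, Red 1, Green 1, Amber 13, Gold 4 (sum 20, leaving 2 seats).
Remainders in descending order: Amber 0.8318, Teal 0.6298, Red 0.3158, Green 0.2209, Gold 0.0017.
The surplus seats go to Amber, Teal.

Teal: 2, Red: 1, Green: 1, Amber: 14, Gold: 4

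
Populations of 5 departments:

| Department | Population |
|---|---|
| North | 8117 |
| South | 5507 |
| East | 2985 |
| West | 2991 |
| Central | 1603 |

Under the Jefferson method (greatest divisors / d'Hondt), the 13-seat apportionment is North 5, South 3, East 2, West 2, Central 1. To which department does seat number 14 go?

South

Priority for the next seat is population ÷ (current seats + 1).
Priorities: North 1352.833, South 1376.750, East 995.000, West 997.000, Central 801.500.
Highest priority: South.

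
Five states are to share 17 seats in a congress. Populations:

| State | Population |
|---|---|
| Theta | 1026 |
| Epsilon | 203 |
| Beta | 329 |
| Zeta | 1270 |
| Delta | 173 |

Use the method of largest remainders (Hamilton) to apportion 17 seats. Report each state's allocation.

Theta 6, Epsilon 1, Beta 2, Zeta 7, Delta 1

Standard divisor: 3001 ÷ 17 ≈ 176.529.
Standard quotas: Theta 5.812, Epsilon 1.150, Beta 1.864, Zeta 7.194, Delta 0.980.
Lower quotas: Theta 5, Epsilon 1, Beta 1, Zeta 7, Delta 0 (sum 14, leaving 3 seats).
Remainders in descending order: Delta 0.980, Beta 0.864, Theta 0.812, Zeta 0.194, Epsilon 0.150.
The surplus seats go to Delta, Beta, Theta.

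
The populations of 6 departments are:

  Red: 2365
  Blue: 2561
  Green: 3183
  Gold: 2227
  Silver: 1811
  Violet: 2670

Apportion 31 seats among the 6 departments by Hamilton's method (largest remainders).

Red: 5; Blue: 5; Green: 7; Gold: 5; Silver: 4; Violet: 5

Standard divisor: 14817 ÷ 31 ≈ 477.968.
Standard quotas: Red 4.948, Blue 5.358, Green 6.659, Gold 4.659, Silver 3.789, Violet 5.586.
Lower quotas: Red 4, Blue 5, Green 6, Gold 4, Silver 3, Violet 5 (sum 27, leaving 4 seats).
Remainders in descending order: Red 0.948, Silver 0.789, Green 0.659, Gold 0.659, Violet 0.586, Blue 0.358.
Largest remainders: Red, Silver, Green, Gold receive the extra seats.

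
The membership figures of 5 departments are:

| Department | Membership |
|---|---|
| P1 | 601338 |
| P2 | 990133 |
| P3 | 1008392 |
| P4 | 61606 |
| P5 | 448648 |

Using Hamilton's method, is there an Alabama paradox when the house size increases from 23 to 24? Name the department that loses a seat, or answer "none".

P4

At 23 seats: P1 4, P2 7, P3 8, P4 1, P5 3.
At 24 seats: P1 5, P2 8, P3 8, P4 0, P5 3.
P4 drops from 1 to 0.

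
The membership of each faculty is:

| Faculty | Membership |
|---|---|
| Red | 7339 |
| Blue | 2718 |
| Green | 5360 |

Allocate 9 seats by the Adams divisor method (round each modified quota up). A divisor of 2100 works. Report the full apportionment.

With modified divisor 2100: modified quotas Red 3.495, Blue 1.294, Green 2.552.
Rounding up: Red 4, Blue 2, Green 3 (total 9).

Red: 4, Blue: 2, Green: 3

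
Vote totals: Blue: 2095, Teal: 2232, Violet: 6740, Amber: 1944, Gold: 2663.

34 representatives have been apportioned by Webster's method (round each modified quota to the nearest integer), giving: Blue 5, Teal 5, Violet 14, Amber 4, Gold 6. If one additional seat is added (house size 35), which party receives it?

Violet

Priority for the next seat is population ÷ (current seats + 0.5).
Priorities: Blue 380.909, Teal 405.818, Violet 464.828, Amber 432.000, Gold 409.692.
Highest priority: Violet.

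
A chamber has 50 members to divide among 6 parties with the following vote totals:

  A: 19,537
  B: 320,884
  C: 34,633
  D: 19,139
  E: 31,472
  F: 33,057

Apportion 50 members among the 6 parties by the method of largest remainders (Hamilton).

The standard divisor is 458722/50 ≈ 9174.44.
Standard quotas: A 2.1295, B 34.9759, C 3.7749, D 2.0861, E 3.4304, F 3.6032.
Lower quotas: A 2, B 34, C 3, D 2, E 3, F 3 (sum 47, leaving 3 seats).
Remainders in descending order: B 0.9759, C 0.7749, F 0.6032, E 0.4304, A 0.1295, D 0.0861.
The surplus seats go to B, C, F.

A=2, B=35, C=4, D=2, E=3, F=4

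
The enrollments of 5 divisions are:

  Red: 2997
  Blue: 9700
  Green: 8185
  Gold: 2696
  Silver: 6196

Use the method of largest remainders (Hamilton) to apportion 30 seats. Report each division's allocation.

Red 3, Blue 10, Green 8, Gold 3, Silver 6

Total 29774; standard divisor 29774/30 ≈ 992.467.
Standard quotas: Red 3.0197, Blue 9.7736, Green 8.2471, Gold 2.7165, Silver 6.2430.
Lower quotas: Red 3, Blue 9, Green 8, Gold 2, Silver 6 (sum 28, leaving 2 seats).
Remainders in descending order: Blue 0.7736, Gold 0.7165, Green 0.2471, Silver 0.2430, Red 0.0197.
The surplus seats go to Blue, Gold.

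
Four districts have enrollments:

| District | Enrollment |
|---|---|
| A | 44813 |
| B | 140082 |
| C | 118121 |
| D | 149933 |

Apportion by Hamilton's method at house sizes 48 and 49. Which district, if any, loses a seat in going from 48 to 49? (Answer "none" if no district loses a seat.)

At 48 seats: A 5, B 15, C 12, D 16.
At 49 seats: A 5, B 15, C 13, D 16.
No district's allocation decreased.

none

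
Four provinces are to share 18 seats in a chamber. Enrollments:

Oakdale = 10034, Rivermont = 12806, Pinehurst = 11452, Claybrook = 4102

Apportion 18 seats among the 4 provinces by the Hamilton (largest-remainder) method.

Oakdale=5; Rivermont=6; Pinehurst=5; Claybrook=2

The standard divisor is 38394/18 = 2133.
Standard quotas: Oakdale 4.7042, Rivermont 6.0038, Pinehurst 5.3690, Claybrook 1.9231.
Lower quotas: Oakdale 4, Rivermont 6, Pinehurst 5, Claybrook 1 (sum 16, leaving 2 seats).
Remainders in descending order: Claybrook 0.9231, Oakdale 0.7042, Pinehurst 0.3690, Rivermont 0.0038.
Largest remainders: Claybrook, Oakdale receive the extra seats.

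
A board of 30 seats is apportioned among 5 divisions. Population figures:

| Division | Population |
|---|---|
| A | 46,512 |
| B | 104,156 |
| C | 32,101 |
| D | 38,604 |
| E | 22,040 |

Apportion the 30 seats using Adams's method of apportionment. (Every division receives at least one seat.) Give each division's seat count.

Standard divisor 243413/30 ≈ 8113.767; standard quotas: A 5.732, B 12.837, C 3.956, D 4.758, E 2.716.
Rounding up gives 6, 13, 4, 5, 3 = 31 seats, so the divisor must be adjusted.
With modified divisor 9000: modified quotas A 5.168, B 11.573, C 3.567, D 4.289, E 2.449.
Rounding up: A 6, B 12, C 4, D 5, E 3 (total 30).

A 6, B 12, C 4, D 5, E 3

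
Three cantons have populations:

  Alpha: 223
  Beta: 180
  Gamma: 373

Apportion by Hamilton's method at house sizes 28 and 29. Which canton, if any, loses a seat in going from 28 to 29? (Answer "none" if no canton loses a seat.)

At 28 seats: Alpha 8, Beta 7, Gamma 13.
At 29 seats: Alpha 8, Beta 7, Gamma 14.
No canton's allocation decreased.

none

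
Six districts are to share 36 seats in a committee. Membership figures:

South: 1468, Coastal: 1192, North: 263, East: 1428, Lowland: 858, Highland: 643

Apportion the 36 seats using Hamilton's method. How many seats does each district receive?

Total 5852; standard divisor 5852/36 ≈ 162.556.
Standard quotas: South 9.031, Coastal 7.333, North 1.618, East 8.785, Lowland 5.278, Highland 3.956.
Lower quotas: South 9, Coastal 7, North 1, East 8, Lowland 5, Highland 3 (sum 33, leaving 3 seats).
Remainders in descending order: Highland 0.956, East 0.785, North 0.618, Coastal 0.333, Lowland 0.278, South 0.031.
Largest remainders: Highland, East, North receive the extra seats.

South=9, Coastal=7, North=2, East=9, Lowland=5, Highland=4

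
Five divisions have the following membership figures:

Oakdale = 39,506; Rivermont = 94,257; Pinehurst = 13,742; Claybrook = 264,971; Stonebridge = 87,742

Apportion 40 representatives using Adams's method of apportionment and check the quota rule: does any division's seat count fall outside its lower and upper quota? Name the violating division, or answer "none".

Claybrook

Standard quotas: Oakdale 3.159, Rivermont 7.537, Pinehurst 1.099, Claybrook 21.188, Stonebridge 7.016.
Adams allocation: Oakdale 3, Rivermont 8, Pinehurst 2, Claybrook 20, Stonebridge 7.
Claybrook has quota 21.188 (lower 21, upper 22) but receives 20 — outside the quota interval.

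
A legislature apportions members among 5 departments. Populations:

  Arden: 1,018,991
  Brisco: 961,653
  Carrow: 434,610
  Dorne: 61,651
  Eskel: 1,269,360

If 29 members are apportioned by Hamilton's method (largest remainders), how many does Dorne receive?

1

Standard divisor: 3746265 ÷ 29 ≈ 129181.552.
Standard quotas: Arden 7.8881, Brisco 7.4442, Carrow 3.3643, Dorne 0.4772, Eskel 9.8262.
Lower quotas: Arden 7, Brisco 7, Carrow 3, Dorne 0, Eskel 9 (sum 26, leaving 3 seats).
Remainders in descending order: Arden 0.8881, Eskel 0.8262, Dorne 0.4772, Brisco 0.4442, Carrow 0.3643.
Largest remainders: Arden, Eskel, Dorne receive the extra seats.
Dorne receives 1.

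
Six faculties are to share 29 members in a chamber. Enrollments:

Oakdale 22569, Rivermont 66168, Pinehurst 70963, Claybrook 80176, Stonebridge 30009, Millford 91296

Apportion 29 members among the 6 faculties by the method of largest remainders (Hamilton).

Oakdale 2, Rivermont 5, Pinehurst 6, Claybrook 7, Stonebridge 2, Millford 7

Standard divisor: 361181 ÷ 29 ≈ 12454.517.
Standard quotas: Oakdale 1.8121, Rivermont 5.3128, Pinehurst 5.6978, Claybrook 6.4375, Stonebridge 2.4095, Millford 7.3304.
Lower quotas: Oakdale 1, Rivermont 5, Pinehurst 5, Claybrook 6, Stonebridge 2, Millford 7 (sum 26, leaving 3 seats).
Remainders in descending order: Oakdale 0.8121, Pinehurst 0.6978, Claybrook 0.4375, Stonebridge 0.4095, Millford 0.3304, Rivermont 0.3128.
The surplus seats go to Oakdale, Pinehurst, Claybrook.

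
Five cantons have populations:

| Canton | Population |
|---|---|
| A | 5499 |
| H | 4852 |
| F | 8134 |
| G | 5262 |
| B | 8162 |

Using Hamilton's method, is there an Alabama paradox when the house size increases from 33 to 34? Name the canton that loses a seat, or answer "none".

At 33 seats: A 6, H 5, F 8, G 6, B 8.
At 34 seats: A 6, H 5, F 9, G 5, B 9.
G drops from 6 to 5.

G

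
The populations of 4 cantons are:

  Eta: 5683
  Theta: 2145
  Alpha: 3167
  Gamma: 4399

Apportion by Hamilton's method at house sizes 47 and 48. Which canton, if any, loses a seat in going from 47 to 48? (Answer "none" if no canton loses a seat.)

At 47 seats: Eta 17, Theta 7, Alpha 10, Gamma 13.
At 48 seats: Eta 18, Theta 6, Alpha 10, Gamma 14.
Theta drops from 7 to 6.

Theta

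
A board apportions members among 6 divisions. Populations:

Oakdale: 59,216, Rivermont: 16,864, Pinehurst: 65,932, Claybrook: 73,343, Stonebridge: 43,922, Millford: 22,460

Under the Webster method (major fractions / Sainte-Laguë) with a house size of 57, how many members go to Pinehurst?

13

Standard divisor 281737/57 ≈ 4942.754; standard quotas: Oakdale 11.980, Rivermont 3.412, Pinehurst 13.339, Claybrook 14.838, Stonebridge 8.886, Millford 4.544.
Rounding to the nearest integer gives Oakdale 12, Rivermont 3, Pinehurst 13, Claybrook 15, Stonebridge 9, Millford 5 — total 57, matching the house size, so no adjustment is needed.
Pinehurst receives 13.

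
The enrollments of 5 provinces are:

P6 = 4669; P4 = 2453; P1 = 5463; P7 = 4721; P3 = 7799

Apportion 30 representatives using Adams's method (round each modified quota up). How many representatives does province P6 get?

6

Standard divisor 25105/30 ≈ 836.833; standard quotas: P6 5.579, P4 2.931, P1 6.528, P7 5.642, P3 9.320.
Rounding up gives 6, 3, 7, 6, 10 = 32 seats, so the divisor must be adjusted.
With modified divisor 920: modified quotas P6 5.075, P4 2.666, P1 5.938, P7 5.132, P3 8.477.
Rounding up: P6 6, P4 3, P1 6, P7 6, P3 9 (total 30).
P6 receives 6.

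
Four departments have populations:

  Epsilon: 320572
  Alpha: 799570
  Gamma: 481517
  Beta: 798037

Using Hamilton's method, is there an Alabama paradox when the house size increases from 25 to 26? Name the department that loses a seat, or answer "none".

Epsilon

At 25 seats: Epsilon 4, Alpha 8, Gamma 5, Beta 8.
At 26 seats: Epsilon 3, Alpha 9, Gamma 5, Beta 9.
Epsilon drops from 4 to 3.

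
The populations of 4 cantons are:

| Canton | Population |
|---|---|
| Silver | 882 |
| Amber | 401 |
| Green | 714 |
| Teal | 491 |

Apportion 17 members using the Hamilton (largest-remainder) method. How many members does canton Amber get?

Total 2488; standard divisor 2488/17 ≈ 146.353.
Standard quotas: Silver 6.027, Amber 2.740, Green 4.879, Teal 3.355.
Lower quotas: Silver 6, Amber 2, Green 4, Teal 3 (sum 15, leaving 2 seats).
Remainders in descending order: Green 0.879, Amber 0.740, Teal 0.355, Silver 0.027.
Largest remainders: Green, Amber receive the extra seats.
Amber receives 3.

3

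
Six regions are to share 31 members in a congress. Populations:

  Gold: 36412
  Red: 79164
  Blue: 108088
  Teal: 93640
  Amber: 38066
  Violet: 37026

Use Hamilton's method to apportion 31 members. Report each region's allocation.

Total 392396; standard divisor 392396/31 ≈ 12657.935.
Standard quotas: Gold 2.8766, Red 6.2541, Blue 8.5391, Teal 7.3977, Amber 3.0073, Violet 2.9251.
Lower quotas: Gold 2, Red 6, Blue 8, Teal 7, Amber 3, Violet 2 (sum 28, leaving 3 seats).
Remainders in descending order: Violet 0.9251, Gold 0.8766, Blue 0.5391, Teal 0.3977, Red 0.2541, Amber 0.0073.
The surplus seats go to Violet, Gold, Blue.

Gold 3; Red 6; Blue 9; Teal 7; Amber 3; Violet 3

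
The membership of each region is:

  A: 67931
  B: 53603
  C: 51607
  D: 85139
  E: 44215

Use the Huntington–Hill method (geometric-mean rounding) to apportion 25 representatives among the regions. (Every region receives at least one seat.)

A 6; B 4; C 4; D 7; E 4

With divisor 12194: modified quotas A 5.571, B 4.396, C 4.232, D 6.982, E 3.626.
Geometric-mean thresholds: A √(5·6)=5.477, B √(4·5)=4.472, C √(4·5)=4.472, D √(6·7)=6.481, E √(3·4)=3.464.
Each quota rounded against its threshold gives A 6, B 4, C 4, D 7, E 4 (total 25).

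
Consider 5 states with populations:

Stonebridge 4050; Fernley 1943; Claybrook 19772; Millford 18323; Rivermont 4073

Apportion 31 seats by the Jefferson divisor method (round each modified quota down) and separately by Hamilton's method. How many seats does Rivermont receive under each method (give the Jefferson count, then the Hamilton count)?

2 and 3

Jefferson: Stonebridge 2, Fernley 1, Claybrook 14, Millford 12, Rivermont 2.
Hamilton: Stonebridge 2, Fernley 1, Claybrook 13, Millford 12, Rivermont 3.
Rivermont gets 2 under Jefferson and 3 under Hamilton.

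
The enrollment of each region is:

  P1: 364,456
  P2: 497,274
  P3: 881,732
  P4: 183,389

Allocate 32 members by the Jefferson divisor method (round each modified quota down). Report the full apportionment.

P1: 6, P2: 8, P3: 15, P4: 3

Standard divisor 1926851/32 ≈ 60214.094; standard quotas: P1 6.053, P2 8.258, P3 14.643, P4 3.046.
Rounding down gives 6, 8, 14, 3 = 31 seats, so the divisor must be adjusted.
With modified divisor 57000: modified quotas P1 6.394, P2 8.724, P3 15.469, P4 3.217.
Rounding down: P1 6, P2 8, P3 15, P4 3 (total 32).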